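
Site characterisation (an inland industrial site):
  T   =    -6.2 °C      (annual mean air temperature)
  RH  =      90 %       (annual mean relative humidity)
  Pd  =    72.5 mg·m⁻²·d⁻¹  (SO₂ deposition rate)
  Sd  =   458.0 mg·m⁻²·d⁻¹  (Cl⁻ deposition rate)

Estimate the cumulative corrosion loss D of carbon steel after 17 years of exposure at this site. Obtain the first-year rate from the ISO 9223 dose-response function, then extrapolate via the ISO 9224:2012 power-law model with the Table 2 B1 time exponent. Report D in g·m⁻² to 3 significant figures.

D(17) = 2.69e+03 g·m⁻²

carbon steel: f(T) = +0.150·(T−10) [T≤10 °C] = -2.4300
  sulphur-dioxide contribution → 8.745 μm/a
  chloride contribution → 69.26 μm/a
  total first-year rate 78.01 μm/a
ISO 9224: D(t) = r_corr · t^b with b = 0.523 (carbon steel, B1)
  D(17) = 78.01 × 17^0.523 = 78.01 × 4.401 = 343.3 μm
  Mass loss = 343.3 μm × 7.85 g/cm³ = 2695 g·m⁻²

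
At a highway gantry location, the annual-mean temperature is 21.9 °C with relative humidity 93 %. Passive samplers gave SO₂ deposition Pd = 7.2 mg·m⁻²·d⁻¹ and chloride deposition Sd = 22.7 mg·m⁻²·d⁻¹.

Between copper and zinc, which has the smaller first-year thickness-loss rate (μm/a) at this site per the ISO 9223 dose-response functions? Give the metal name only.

copper: temperature factor f = -0.080·(11.9) = -0.9520
  Pd branch = 0.0053·Pd^0.26·e^(0.059·RH+f) = 0.8255 μm/a
  Cl⁻ term: 0.01025·22.7^0.27·exp(0.036·93+0.049·21.9) = 1.981
  r_corr = 0.8255 + 1.981 = 2.807 μm/a
zinc: f(T) = -0.071·(T−10) [T>10 °C] = -0.8449
  SO₂ term: 0.0129·7.2^0.44·exp(0.046·93-0.8449) = 0.9523
  Cl⁻ term: 0.0175·22.7^0.57·exp(0.008·93+0.085·21.9) = 1.405
  sum: 0.9523 + 1.405 → r_corr = 2.357 μm/a
Ordering by μm/a: copper (2.81) > zinc (2.36)

zinc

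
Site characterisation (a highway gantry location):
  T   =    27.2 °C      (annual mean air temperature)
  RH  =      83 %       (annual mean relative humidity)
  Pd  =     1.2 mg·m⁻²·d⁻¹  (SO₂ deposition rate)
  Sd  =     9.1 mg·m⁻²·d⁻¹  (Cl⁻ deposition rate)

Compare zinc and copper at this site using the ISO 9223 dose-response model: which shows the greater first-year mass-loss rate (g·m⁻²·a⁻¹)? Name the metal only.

zinc: temperature factor f = -0.071·(17.2) = -1.2212
  SO₂ term: 0.0129·1.2^0.44·exp(0.046·83-1.2212) = 0.1876
  Sd branch = 0.0175·Sd^0.57·e^(0.008·RH+0.085·T) = 1.208 μm/a
  r_corr = 0.1876 + 1.208 = 1.396 μm/a
  mass loss = 1.396 μm/a × 7.14 g/cm³ = 9.966 g·m⁻²·a⁻¹
copper: T>10 °C ⇒ hinge -0.080·(27.2−10) = -1.3760
  SO₂ term: 0.0053·1.2^0.26·exp(0.059·83-1.3760) = 0.1879
  Sd branch = 0.01025·Sd^0.27·e^(0.036·RH+0.049·T) = 1.4 μm/a
  r_corr = 0.1879 + 1.4 = 1.588 μm/a
  mass loss = 1.588 μm/a × 8.96 g/cm³ = 14.23 g·m⁻²·a⁻¹
Ordering by g·m⁻²·a⁻¹: copper (14.2) > zinc (9.97)

copper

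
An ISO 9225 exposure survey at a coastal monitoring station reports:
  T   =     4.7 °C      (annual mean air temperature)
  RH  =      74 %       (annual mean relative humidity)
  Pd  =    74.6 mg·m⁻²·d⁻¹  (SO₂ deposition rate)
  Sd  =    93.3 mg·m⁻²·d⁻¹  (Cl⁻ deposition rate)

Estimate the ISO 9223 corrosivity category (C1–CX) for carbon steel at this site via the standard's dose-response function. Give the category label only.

carbon steel: f(T) = +0.150·(T−10) [T≤10 °C] = -0.7950
  sulphur-dioxide contribution → 33.06 μm/a
  chloride contribution → 23.56 μm/a
  total first-year rate 56.62 μm/a
Category bounds: 50…80 μm/a bracket r_corr ⇒ C4

C4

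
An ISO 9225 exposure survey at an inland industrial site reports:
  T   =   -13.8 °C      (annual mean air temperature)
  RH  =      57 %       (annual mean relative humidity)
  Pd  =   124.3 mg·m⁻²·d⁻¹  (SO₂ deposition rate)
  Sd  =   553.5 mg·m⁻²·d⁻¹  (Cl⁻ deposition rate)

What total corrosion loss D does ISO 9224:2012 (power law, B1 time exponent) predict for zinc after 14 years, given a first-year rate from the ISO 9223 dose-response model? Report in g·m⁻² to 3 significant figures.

zinc: f(T) = +0.038·(T−10) [T≤10 °C] = -0.9044
  Pd branch = 0.0129·Pd^0.44·e^(0.046·RH+f) = 0.5999 μm/a
  Sd branch = 0.0175·Sd^0.57·e^(0.008·RH+0.085·T) = 0.3128 μm/a
  sum: 0.5999 + 0.3128 → r_corr = 0.9127 μm/a
ISO 9224: D(t) = r_corr · t^b with b = 0.813 (zinc, B1)
  D(14) = 0.9127 × 14^0.813 = 0.9127 × 8.547 = 7.801 μm
  Mass loss = 7.801 μm × 7.14 g/cm³ = 55.7 g·m⁻²

D(14) = 55.7 g·m⁻²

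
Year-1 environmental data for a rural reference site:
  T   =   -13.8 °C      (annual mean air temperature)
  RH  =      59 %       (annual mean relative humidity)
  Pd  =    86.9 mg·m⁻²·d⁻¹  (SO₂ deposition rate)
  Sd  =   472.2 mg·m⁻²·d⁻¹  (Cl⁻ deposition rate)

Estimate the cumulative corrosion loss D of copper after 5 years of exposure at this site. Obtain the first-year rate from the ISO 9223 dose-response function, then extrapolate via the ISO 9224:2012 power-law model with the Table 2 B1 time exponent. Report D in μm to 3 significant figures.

copper: f(T) = +0.126·(T−10) [T≤10 °C] = -2.9988
  sulphur-dioxide contribution → 0.02741 μm/a
  chloride contribution → 0.2299 μm/a
  ⇒ r_corr(copper) = 0.2573 μm/a
Long-term exponent b (ISO 9224 Table 2, B1) = 0.667
  D(5) = 0.2573 × 5^0.667 = 0.2573 × 2.926 = 0.7527 μm

D(5) = 0.753 μm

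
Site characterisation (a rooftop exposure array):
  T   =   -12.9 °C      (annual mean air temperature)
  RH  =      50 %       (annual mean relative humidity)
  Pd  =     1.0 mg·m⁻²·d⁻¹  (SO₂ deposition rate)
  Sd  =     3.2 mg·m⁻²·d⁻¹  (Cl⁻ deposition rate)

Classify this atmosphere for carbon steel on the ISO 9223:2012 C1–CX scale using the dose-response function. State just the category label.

carbon steel: T≤10 °C ⇒ hinge +0.150·(-12.9−10) = -3.4350
  Pd branch = 1.77·Pd^0.52·e^(0.02·RH+f) = 0.155 μm/a
  Sd branch = 0.102·Sd^0.62·e^(0.033·RH+0.04·T) = 0.6521 μm/a
  sum: 0.155 + 0.6521 → r_corr = 0.8071 μm/a
ISO 9223 Table 2 (carbon steel): 0 < 0.807 ≤ 1.3 μm/a ⇒ C1

C1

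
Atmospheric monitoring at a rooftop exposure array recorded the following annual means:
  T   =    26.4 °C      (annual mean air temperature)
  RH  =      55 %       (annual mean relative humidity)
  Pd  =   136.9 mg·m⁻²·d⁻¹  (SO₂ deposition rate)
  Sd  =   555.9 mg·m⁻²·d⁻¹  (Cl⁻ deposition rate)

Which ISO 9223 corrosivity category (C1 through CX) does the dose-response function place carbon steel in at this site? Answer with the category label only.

carbon steel: temperature factor f = -0.054·(16.4) = -0.8856
  Pd branch = 1.77·Pd^0.52·e^(0.02·RH+f) = 28.31 μm/a
  Cl⁻ term: 0.102·555.9^0.62·exp(0.033·55+0.04·26.4) = 90.65
  r_corr = 28.31 + 90.65 = 119 μm/a
Category bounds: 80…200 μm/a bracket r_corr ⇒ C5

C5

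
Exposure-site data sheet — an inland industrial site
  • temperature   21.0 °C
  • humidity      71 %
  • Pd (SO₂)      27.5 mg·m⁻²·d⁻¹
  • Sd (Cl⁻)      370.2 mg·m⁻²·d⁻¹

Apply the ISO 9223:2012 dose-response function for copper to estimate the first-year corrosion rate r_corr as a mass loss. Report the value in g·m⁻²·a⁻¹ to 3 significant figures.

r_corr = 19.4 g·m⁻²·a⁻¹

copper: temperature factor f = -0.080·(11.0) = -0.8800
  sulphur-dioxide contribution → 0.3432 μm/a
  chloride contribution → 1.825 μm/a
  ⇒ r_corr(copper) = 2.168 μm/a
Convert to mass loss: 2.168 μm/a × 8.96 g/cm³ = 19.42 g·m⁻²·a⁻¹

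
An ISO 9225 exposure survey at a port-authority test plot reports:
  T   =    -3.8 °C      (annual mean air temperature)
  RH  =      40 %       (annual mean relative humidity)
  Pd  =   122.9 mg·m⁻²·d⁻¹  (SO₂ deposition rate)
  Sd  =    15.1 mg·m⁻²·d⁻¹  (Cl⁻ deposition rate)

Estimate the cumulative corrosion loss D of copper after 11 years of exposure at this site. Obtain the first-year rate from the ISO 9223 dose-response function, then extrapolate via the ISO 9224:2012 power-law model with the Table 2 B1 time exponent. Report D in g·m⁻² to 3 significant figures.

copper: temperature factor f = +0.126·(-13.8) = -1.7388
  SO₂ term: 0.0053·122.9^0.26·exp(0.059·40-1.7388) = 0.03446
  Sd branch = 0.01025·Sd^0.27·e^(0.036·RH+0.049·T) = 0.07474 μm/a
  sum: 0.03446 + 0.07474 → r_corr = 0.1092 μm/a
Power-law: D(11) = r_corr · 11^0.667
  D(11) = 0.1092 × 11^0.667 = 0.1092 × 4.95 = 0.5406 μm
  Mass loss = 0.5406 μm × 8.96 g/cm³ = 4.843 g·m⁻²

D(11) = 4.84 g·m⁻²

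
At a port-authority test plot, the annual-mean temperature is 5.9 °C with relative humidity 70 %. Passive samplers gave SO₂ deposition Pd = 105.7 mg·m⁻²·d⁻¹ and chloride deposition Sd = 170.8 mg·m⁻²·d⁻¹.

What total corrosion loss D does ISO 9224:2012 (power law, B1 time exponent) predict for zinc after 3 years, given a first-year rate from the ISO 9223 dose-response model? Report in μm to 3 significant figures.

D(3) = 7.56 μm

zinc: temperature factor f = +0.038·(-4.1) = -0.1558
  sulphur-dioxide contribution → 2.148 μm/a
  chloride contribution → 0.9475 μm/a
  ⇒ r_corr(zinc) = 3.095 μm/a
Long-term exponent b (ISO 9224 Table 2, B1) = 0.813
  D(3) = 3.095 × 3^0.813 = 3.095 × 2.443 = 7.561 μm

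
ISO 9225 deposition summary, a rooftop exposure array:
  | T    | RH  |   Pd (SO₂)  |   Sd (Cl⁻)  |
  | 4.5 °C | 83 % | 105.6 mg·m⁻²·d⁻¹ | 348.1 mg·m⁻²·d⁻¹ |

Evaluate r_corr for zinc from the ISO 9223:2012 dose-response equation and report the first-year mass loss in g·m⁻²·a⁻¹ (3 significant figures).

r_corr = 36.4 g·m⁻²·a⁻¹

zinc: f(T) = +0.038·(T−10) [T≤10 °C] = -0.2090
  sulphur-dioxide contribution → 3.701 μm/a
  chloride contribution → 1.401 μm/a
  total first-year rate 5.102 μm/a
Convert to mass loss: 5.102 μm/a × 7.14 g/cm³ = 36.43 g·m⁻²·a⁻¹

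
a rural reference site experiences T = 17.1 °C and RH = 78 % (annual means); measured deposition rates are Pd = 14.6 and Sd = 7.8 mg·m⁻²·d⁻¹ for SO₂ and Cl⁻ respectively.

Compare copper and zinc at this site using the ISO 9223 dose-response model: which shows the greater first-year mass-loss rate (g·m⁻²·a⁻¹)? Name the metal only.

copper

copper: T>10 °C ⇒ hinge -0.080·(17.1−10) = -0.5680
  sulphur-dioxide contribution → 0.6011 μm/a
  chloride contribution → 0.6839 μm/a
  ⇒ r_corr(copper) = 1.285 μm/a
  mass loss = 1.285 μm/a × 8.96 g/cm³ = 11.51 g·m⁻²·a⁻¹
zinc: f(T) = -0.071·(T−10) [T>10 °C] = -0.5041
  sulphur-dioxide contribution → 0.9167 μm/a
  chloride contribution → 0.4506 μm/a
  total first-year rate 1.367 μm/a
  mass loss = 1.367 μm/a × 7.14 g/cm³ = 9.762 g·m⁻²·a⁻¹
Ordering by g·m⁻²·a⁻¹: copper (11.5) > zinc (9.76)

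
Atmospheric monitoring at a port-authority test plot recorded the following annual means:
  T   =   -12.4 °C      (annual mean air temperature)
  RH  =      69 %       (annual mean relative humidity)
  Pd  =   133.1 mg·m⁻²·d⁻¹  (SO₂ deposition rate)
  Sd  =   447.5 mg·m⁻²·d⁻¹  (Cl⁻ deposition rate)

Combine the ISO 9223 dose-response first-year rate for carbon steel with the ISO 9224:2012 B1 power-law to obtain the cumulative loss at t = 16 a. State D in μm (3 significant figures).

D(16) = 127 μm

carbon steel: T≤10 °C ⇒ hinge +0.150·(-12.4−10) = -3.3600
  Pd branch = 1.77·Pd^0.52·e^(0.02·RH+f) = 3.109 μm/a
  Cl⁻ term: 0.102·447.5^0.62·exp(0.033·69+0.04·-12.4) = 26.64
  r_corr = 3.109 + 26.64 = 29.75 μm/a
ISO 9224: D(t) = r_corr · t^b with b = 0.523 (carbon steel, B1)
  D(16) = 29.75 × 16^0.523 = 29.75 × 4.263 = 126.8 μm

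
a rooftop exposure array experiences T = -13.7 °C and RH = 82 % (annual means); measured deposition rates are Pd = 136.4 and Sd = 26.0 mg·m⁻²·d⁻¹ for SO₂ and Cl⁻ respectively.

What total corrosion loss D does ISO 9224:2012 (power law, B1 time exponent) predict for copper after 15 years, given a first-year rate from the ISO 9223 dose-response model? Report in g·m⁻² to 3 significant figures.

copper: f(T) = +0.126·(T−10) [T≤10 °C] = -2.9862
  SO₂ term: 0.0053·136.4^0.26·exp(0.059·82-2.9862) = 0.1212
  Cl⁻ term: 0.01025·26.0^0.27·exp(0.036·82+0.049·-13.7) = 0.2417
  r_corr = 0.1212 + 0.2417 = 0.3629 μm/a
Power-law: D(15) = r_corr · 15^0.667
  D(15) = 0.3629 × 15^0.667 = 0.3629 × 6.088 = 2.209 μm
  Mass loss = 2.209 μm × 8.96 g/cm³ = 19.79 g·m⁻²

D(15) = 19.8 g·m⁻²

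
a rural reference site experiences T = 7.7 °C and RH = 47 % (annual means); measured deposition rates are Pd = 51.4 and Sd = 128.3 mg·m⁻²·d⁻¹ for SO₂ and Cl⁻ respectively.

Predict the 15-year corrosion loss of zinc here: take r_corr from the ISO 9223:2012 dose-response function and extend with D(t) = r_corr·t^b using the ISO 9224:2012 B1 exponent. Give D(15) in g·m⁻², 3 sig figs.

D(15) = 87.9 g·m⁻²

zinc: temperature factor f = +0.038·(-2.3) = -0.0874
  SO₂ term: 0.0129·51.4^0.44·exp(0.046·47-0.0874) = 0.5813
  Sd branch = 0.0175·Sd^0.57·e^(0.008·RH+0.085·T) = 0.7803 μm/a
  sum: 0.5813 + 0.7803 → r_corr = 1.362 μm/a
ISO 9224: D(t) = r_corr · t^b with b = 0.813 (zinc, B1)
  D(15) = 1.362 × 15^0.813 = 1.362 × 9.04 = 12.31 μm
  Mass loss = 12.31 μm × 7.14 g/cm³ = 87.88 g·m⁻²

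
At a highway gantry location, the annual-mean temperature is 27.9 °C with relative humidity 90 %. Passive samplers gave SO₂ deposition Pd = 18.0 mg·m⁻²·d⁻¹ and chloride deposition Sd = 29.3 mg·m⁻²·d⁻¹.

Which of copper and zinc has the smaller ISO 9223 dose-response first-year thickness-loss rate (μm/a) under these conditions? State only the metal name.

copper

copper: temperature factor f = -0.080·(17.9) = -1.4320
  SO₂ term: 0.0053·18.0^0.26·exp(0.059·90-1.4320) = 0.5431
  Cl⁻ term: 0.01025·29.3^0.27·exp(0.036·90+0.049·27.9) = 2.556
  sum: 0.5431 + 2.556 → r_corr = 3.099 μm/a
zinc: T>10 °C ⇒ hinge -0.071·(27.9−10) = -1.2709
  Pd branch = 0.0129·Pd^0.44·e^(0.046·RH+f) = 0.8109 μm/a
  Cl⁻ term: 0.0175·29.3^0.57·exp(0.008·90+0.085·27.9) = 2.641
  r_corr = 0.8109 + 2.641 = 3.452 μm/a
Ordering by μm/a: zinc (3.45) > copper (3.1)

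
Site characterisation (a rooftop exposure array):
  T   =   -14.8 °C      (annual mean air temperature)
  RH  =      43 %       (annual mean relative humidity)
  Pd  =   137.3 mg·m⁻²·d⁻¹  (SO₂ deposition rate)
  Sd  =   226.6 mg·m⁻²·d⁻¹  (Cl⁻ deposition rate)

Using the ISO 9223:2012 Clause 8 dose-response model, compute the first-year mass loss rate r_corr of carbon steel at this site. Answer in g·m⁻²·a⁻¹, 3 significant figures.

carbon steel: f(T) = +0.150·(T−10) [T≤10 °C] = -3.7200
  Pd branch = 1.77·Pd^0.52·e^(0.02·RH+f) = 1.311 μm/a
  Cl⁻ term: 0.102·226.6^0.62·exp(0.033·43+0.04·-14.8) = 6.73
  sum: 1.311 + 6.73 → r_corr = 8.041 μm/a
Convert to mass loss: 8.041 μm/a × 7.85 g/cm³ = 63.12 g·m⁻²·a⁻¹

r_corr = 63.1 g·m⁻²·a⁻¹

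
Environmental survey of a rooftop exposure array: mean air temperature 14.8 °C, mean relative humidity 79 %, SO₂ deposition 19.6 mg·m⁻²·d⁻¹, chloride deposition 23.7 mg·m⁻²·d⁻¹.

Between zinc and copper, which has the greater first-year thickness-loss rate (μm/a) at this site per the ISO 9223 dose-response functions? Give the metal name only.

zinc

zinc: f(T) = -0.071·(T−10) [T>10 °C] = -0.3408
  SO₂ term: 0.0129·19.6^0.44·exp(0.046·79-0.3408) = 1.286
  Cl⁻ term: 0.0175·23.7^0.57·exp(0.008·79+0.085·14.8) = 0.7038
  r_corr = 1.286 + 0.7038 = 1.99 μm/a
copper: T>10 °C ⇒ hinge -0.080·(14.8−10) = -0.3840
  SO₂ term: 0.0053·19.6^0.26·exp(0.059·79-0.3840) = 0.8274
  Sd branch = 0.01025·Sd^0.27·e^(0.036·RH+0.049·T) = 0.855 μm/a
  r_corr = 0.8274 + 0.855 = 1.682 μm/a
Ordering by μm/a: zinc (1.99) > copper (1.68)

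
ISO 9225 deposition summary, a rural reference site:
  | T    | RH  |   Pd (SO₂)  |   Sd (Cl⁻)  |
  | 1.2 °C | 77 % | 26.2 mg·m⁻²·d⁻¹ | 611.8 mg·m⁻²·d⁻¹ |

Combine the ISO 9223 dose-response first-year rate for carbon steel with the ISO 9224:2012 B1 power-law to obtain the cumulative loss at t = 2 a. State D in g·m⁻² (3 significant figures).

D(2) = 954 g·m⁻²

carbon steel: temperature factor f = +0.150·(-8.8) = -1.3200
  Pd branch = 1.77·Pd^0.52·e^(0.02·RH+f) = 12.05 μm/a
  Cl⁻ term: 0.102·611.8^0.62·exp(0.033·77+0.04·1.2) = 72.56
  sum: 12.05 + 72.56 → r_corr = 84.61 μm/a
Power-law: D(2) = r_corr · 2^0.523
  D(2) = 84.61 × 2^0.523 = 84.61 × 1.437 = 121.6 μm
  Mass loss = 121.6 μm × 7.85 g/cm³ = 954.4 g·m⁻²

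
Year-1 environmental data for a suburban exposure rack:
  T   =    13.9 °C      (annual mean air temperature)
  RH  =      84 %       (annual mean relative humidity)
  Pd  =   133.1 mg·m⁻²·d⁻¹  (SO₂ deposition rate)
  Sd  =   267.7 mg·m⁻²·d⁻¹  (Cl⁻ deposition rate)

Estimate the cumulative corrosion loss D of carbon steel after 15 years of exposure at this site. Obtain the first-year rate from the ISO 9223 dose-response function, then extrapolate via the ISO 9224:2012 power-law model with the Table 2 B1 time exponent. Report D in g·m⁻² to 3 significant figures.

D(15) = 6.11e+03 g·m⁻²

carbon steel: temperature factor f = -0.054·(3.9) = -0.2106
  SO₂ term: 1.77·133.1^0.52·exp(0.02·84-0.2106) = 97.88
  Cl⁻ term: 0.102·267.7^0.62·exp(0.033·84+0.04·13.9) = 91.01
  sum: 97.88 + 91.01 → r_corr = 188.9 μm/a
ISO 9224: D(t) = r_corr · t^b with b = 0.523 (carbon steel, B1)
  D(15) = 188.9 × 15^0.523 = 188.9 × 4.122 = 778.6 μm
  Mass loss = 778.6 μm × 7.85 g/cm³ = 6112 g·m⁻²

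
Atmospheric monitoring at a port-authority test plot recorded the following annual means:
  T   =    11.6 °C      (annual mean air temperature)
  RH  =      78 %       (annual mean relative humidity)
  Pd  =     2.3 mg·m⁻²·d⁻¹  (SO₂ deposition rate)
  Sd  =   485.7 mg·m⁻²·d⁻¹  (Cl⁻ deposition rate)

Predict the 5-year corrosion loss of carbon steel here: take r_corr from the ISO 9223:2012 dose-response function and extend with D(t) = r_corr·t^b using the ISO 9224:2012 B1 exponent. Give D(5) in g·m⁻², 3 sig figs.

D(5) = 2.01e+03 g·m⁻²

carbon steel: temperature factor f = -0.054·(1.6) = -0.0864
  SO₂ term: 1.77·2.3^0.52·exp(0.02·78-0.0864) = 11.91
  Sd branch = 0.102·Sd^0.62·e^(0.033·RH+0.04·T) = 98.52 μm/a
  sum: 11.91 + 98.52 → r_corr = 110.4 μm/a
Long-term exponent b (ISO 9224 Table 2, B1) = 0.523
  D(5) = 110.4 × 5^0.523 = 110.4 × 2.32 = 256.3 μm
  Mass loss = 256.3 μm × 7.85 g/cm³ = 2012 g·m⁻²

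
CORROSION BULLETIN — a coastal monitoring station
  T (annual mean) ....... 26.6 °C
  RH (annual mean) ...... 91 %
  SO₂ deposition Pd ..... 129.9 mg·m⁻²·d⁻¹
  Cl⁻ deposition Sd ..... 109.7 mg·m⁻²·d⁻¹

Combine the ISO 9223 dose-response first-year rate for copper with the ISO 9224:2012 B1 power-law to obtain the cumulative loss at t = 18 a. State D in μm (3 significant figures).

copper: f(T) = -0.080·(T−10) [T>10 °C] = -1.3280
  SO₂ term: 0.0053·129.9^0.26·exp(0.059·91-1.3280) = 1.069
  Cl⁻ term: 0.01025·109.7^0.27·exp(0.036·91+0.049·26.6) = 3.551
  sum: 1.069 + 3.551 → r_corr = 4.62 μm/a
Long-term exponent b (ISO 9224 Table 2, B1) = 0.667
  D(18) = 4.62 × 18^0.667 = 4.62 × 6.875 = 31.76 μm

D(18) = 31.8 μm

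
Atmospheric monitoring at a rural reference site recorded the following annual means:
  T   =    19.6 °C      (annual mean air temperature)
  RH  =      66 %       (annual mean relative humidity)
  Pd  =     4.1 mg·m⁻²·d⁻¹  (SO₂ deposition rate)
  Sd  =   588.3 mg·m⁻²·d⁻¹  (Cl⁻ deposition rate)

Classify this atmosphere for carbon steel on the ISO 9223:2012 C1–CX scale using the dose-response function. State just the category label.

C5

carbon steel: temperature factor f = -0.054·(9.6) = -0.5184
  SO₂ term: 1.77·4.1^0.52·exp(0.02·66-0.5184) = 8.218
  Sd branch = 0.102·Sd^0.62·e^(0.033·RH+0.04·T) = 102.8 μm/a
  r_corr = 8.218 + 102.8 = 111.1 μm/a
Category bounds: 80…200 μm/a bracket r_corr ⇒ C5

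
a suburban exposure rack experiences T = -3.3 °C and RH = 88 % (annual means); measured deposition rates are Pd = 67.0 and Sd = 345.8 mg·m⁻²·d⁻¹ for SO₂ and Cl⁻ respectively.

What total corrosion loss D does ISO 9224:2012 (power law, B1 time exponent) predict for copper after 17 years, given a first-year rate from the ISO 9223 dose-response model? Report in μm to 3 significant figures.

D(17) = 10.2 μm

copper: temperature factor f = +0.126·(-13.3) = -1.6758
  sulphur-dioxide contribution → 0.5323 μm/a
  chloride contribution → 1.004 μm/a
  total first-year rate 1.536 μm/a
Long-term exponent b (ISO 9224 Table 2, B1) = 0.667
  D(17) = 1.536 × 17^0.667 = 1.536 × 6.618 = 10.17 μm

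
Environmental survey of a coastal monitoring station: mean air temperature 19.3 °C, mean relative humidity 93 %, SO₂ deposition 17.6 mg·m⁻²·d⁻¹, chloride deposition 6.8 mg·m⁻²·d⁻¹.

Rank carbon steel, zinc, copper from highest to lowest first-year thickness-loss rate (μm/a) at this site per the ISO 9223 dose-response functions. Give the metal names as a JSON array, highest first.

["carbon steel", "copper", "zinc"]

carbon steel: f(T) = -0.054·(T−10) [T>10 °C] = -0.5022
  Pd branch = 1.77·Pd^0.52·e^(0.02·RH+f) = 30.57 μm/a
  Sd branch = 0.102·Sd^0.62·e^(0.033·RH+0.04·T) = 15.59 μm/a
  sum: 30.57 + 15.59 → r_corr = 46.16 μm/a
zinc: T>10 °C ⇒ hinge -0.071·(19.3−10) = -0.6603
  Pd branch = 0.0129·Pd^0.44·e^(0.046·RH+f) = 1.697 μm/a
  Cl⁻ term: 0.0175·6.8^0.57·exp(0.008·93+0.085·19.3) = 0.5664
  sum: 1.697 + 0.5664 → r_corr = 2.264 μm/a
copper: temperature factor f = -0.080·(9.3) = -0.7440
  SO₂ term: 0.0053·17.6^0.26·exp(0.059·93-0.7440) = 1.282
  Sd branch = 0.01025·Sd^0.27·e^(0.036·RH+0.049·T) = 1.26 μm/a
  sum: 1.282 + 1.26 → r_corr = 2.542 μm/a
Ordering by μm/a: carbon steel (46.2) > copper (2.54) > zinc (2.26)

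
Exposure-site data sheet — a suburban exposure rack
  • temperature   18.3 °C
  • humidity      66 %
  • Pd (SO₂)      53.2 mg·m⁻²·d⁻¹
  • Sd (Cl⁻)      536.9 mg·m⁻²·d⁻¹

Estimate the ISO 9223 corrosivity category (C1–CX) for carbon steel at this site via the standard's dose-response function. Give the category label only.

carbon steel: temperature factor f = -0.054·(8.3) = -0.4482
  Pd branch = 1.77·Pd^0.52·e^(0.02·RH+f) = 33.42 μm/a
  Sd branch = 0.102·Sd^0.62·e^(0.033·RH+0.04·T) = 92.24 μm/a
  sum: 33.42 + 92.24 → r_corr = 125.7 μm/a
Category bounds: 80…200 μm/a bracket r_corr ⇒ C5

C5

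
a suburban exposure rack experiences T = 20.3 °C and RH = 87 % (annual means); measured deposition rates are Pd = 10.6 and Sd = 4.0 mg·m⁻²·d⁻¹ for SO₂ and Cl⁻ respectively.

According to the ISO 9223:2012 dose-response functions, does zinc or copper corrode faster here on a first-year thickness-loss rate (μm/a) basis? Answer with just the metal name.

zinc: f(T) = -0.071·(T−10) [T>10 °C] = -0.7313
  SO₂ term: 0.0129·10.6^0.44·exp(0.046·87-0.7313) = 0.9598
  Sd branch = 0.0175·Sd^0.57·e^(0.008·RH+0.085·T) = 0.4344 μm/a
  r_corr = 0.9598 + 0.4344 = 1.394 μm/a
copper: temperature factor f = -0.080·(10.3) = -0.8240
  SO₂ term: 0.0053·10.6^0.26·exp(0.059·87-0.8240) = 0.7282
  Sd branch = 0.01025·Sd^0.27·e^(0.036·RH+0.049·T) = 0.9236 μm/a
  r_corr = 0.7282 + 0.9236 = 1.652 μm/a
Ordering by μm/a: copper (1.65) > zinc (1.39)

copper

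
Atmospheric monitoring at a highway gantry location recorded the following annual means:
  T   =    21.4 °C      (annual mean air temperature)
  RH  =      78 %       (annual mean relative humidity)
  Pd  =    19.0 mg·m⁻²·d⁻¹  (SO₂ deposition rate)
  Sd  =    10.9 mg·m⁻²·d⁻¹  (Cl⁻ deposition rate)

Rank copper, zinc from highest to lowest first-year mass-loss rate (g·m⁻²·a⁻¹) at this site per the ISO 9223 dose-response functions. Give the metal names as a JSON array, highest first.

["copper", "zinc"]

copper: T>10 °C ⇒ hinge -0.080·(21.4−10) = -0.9120
  SO₂ term: 0.0053·19.0^0.26·exp(0.059·78-0.9120) = 0.4564
  Sd branch = 0.01025·Sd^0.27·e^(0.036·RH+0.049·T) = 0.9241 μm/a
  r_corr = 0.4564 + 0.9241 = 1.38 μm/a
  mass loss = 1.38 μm/a × 8.96 g/cm³ = 12.37 g·m⁻²·a⁻¹
zinc: T>10 °C ⇒ hinge -0.071·(21.4−10) = -0.8094
  Pd branch = 0.0129·Pd^0.44·e^(0.046·RH+f) = 0.7585 μm/a
  Sd branch = 0.0175·Sd^0.57·e^(0.008·RH+0.085·T) = 0.7859 μm/a
  sum: 0.7585 + 0.7859 → r_corr = 1.544 μm/a
  mass loss = 1.544 μm/a × 7.14 g/cm³ = 11.03 g·m⁻²·a⁻¹
Ordering by g·m⁻²·a⁻¹: copper (12.4) > zinc (11)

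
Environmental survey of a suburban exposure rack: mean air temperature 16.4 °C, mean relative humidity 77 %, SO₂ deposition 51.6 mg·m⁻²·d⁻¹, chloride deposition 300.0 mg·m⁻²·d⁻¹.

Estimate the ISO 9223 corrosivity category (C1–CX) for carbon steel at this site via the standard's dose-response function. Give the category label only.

C5

carbon steel: T>10 °C ⇒ hinge -0.054·(16.4−10) = -0.3456
  SO₂ term: 1.77·51.6^0.52·exp(0.02·77-0.3456) = 45.42
  Sd branch = 0.102·Sd^0.62·e^(0.033·RH+0.04·T) = 85.68 μm/a
  sum: 45.42 + 85.68 → r_corr = 131.1 μm/a
131 μm/a falls in (80, 200] for carbon steel → category C5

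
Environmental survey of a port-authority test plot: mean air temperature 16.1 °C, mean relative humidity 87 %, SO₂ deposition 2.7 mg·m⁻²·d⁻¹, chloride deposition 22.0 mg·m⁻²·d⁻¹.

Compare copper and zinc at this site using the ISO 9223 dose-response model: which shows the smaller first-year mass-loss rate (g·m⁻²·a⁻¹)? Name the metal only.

zinc

copper: temperature factor f = -0.080·(6.1) = -0.4880
  SO₂ term: 0.0053·2.7^0.26·exp(0.059·87-0.4880) = 0.714
  Cl⁻ term: 0.01025·22.0^0.27·exp(0.036·87+0.049·16.1) = 1.191
  sum: 0.714 + 1.191 → r_corr = 1.905 μm/a
  mass loss = 1.905 μm/a × 8.96 g/cm³ = 17.07 g·m⁻²·a⁻¹
zinc: T>10 °C ⇒ hinge -0.071·(16.1−10) = -0.4331
  SO₂ term: 0.0129·2.7^0.44·exp(0.046·87-0.4331) = 0.7085
  Sd branch = 0.0175·Sd^0.57·e^(0.008·RH+0.085·T) = 0.8032 μm/a
  r_corr = 0.7085 + 0.8032 = 1.512 μm/a
  mass loss = 1.512 μm/a × 7.14 g/cm³ = 10.79 g·m⁻²·a⁻¹
Ordering by g·m⁻²·a⁻¹: copper (17.1) > zinc (10.8)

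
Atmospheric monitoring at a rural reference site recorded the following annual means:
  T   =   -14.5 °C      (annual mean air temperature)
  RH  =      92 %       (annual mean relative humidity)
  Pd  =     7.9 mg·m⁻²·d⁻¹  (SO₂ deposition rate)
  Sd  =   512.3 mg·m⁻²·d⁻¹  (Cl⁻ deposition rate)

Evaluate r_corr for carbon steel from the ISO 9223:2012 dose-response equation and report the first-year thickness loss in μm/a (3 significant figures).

carbon steel: temperature factor f = +0.150·(-24.5) = -3.6750
  sulphur-dioxide contribution → 0.8276 μm/a
  chloride contribution → 56.9 μm/a
  ⇒ r_corr(carbon steel) = 57.73 μm/a

r_corr = 57.7 μm/a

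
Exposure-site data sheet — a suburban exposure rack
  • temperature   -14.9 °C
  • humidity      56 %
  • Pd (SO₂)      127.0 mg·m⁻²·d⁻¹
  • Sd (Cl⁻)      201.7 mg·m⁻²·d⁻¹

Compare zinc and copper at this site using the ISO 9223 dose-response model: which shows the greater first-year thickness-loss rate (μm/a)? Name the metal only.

zinc: T≤10 °C ⇒ hinge +0.038·(-14.9−10) = -0.9462
  SO₂ term: 0.0129·127.0^0.44·exp(0.046·56-0.9462) = 0.5547
  Cl⁻ term: 0.0175·201.7^0.57·exp(0.008·56+0.085·-14.9) = 0.1589
  sum: 0.5547 + 0.1589 → r_corr = 0.7137 μm/a
copper: f(T) = +0.126·(T−10) [T≤10 °C] = -3.1374
  SO₂ term: 0.0053·127.0^0.26·exp(0.059·56-3.1374) = 0.02206
  Sd branch = 0.01025·Sd^0.27·e^(0.036·RH+0.049·T) = 0.1554 μm/a
  sum: 0.02206 + 0.1554 → r_corr = 0.1775 μm/a
Ordering by μm/a: zinc (0.714) > copper (0.177)

zinc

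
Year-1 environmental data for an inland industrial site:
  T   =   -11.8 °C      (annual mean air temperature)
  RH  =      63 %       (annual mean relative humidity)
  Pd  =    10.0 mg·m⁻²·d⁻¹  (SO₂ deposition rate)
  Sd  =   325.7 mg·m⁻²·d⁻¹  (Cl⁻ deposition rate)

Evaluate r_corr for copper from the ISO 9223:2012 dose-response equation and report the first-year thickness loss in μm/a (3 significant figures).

copper: f(T) = +0.126·(T−10) [T≤10 °C] = -2.7468
  SO₂ term: 0.0053·10.0^0.26·exp(0.059·63-2.7468) = 0.02545
  Cl⁻ term: 0.01025·325.7^0.27·exp(0.036·63+0.049·-11.8) = 0.2649
  r_corr = 0.02545 + 0.2649 = 0.2903 μm/a

r_corr = 0.290 μm/a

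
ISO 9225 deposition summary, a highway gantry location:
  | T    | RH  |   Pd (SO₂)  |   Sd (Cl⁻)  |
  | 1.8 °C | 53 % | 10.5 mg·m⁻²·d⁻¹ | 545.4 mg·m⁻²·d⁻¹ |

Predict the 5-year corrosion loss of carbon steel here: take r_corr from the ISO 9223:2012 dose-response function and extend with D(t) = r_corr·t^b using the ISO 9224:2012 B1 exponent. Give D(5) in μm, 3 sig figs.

D(5) = 84.5 μm

carbon steel: T≤10 °C ⇒ hinge +0.150·(1.8−10) = -1.2300
  SO₂ term: 1.77·10.5^0.52·exp(0.02·53-1.2300) = 5.072
  Sd branch = 0.102·Sd^0.62·e^(0.033·RH+0.04·T) = 31.35 μm/a
  r_corr = 5.072 + 31.35 = 36.42 μm/a
Power-law: D(5) = r_corr · 5^0.523
  D(5) = 36.42 × 5^0.523 = 36.42 × 2.32 = 84.51 μm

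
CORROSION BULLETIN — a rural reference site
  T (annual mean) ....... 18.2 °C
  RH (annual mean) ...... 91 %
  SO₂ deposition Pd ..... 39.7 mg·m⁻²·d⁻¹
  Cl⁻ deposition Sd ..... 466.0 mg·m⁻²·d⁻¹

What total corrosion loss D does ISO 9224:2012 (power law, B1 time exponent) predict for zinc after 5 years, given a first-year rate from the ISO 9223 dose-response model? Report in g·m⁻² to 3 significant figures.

D(5) = 213 g·m⁻²

zinc: T>10 °C ⇒ hinge -0.071·(18.2−10) = -0.5822
  Pd branch = 0.0129·Pd^0.44·e^(0.046·RH+f) = 2.394 μm/a
  Sd branch = 0.0175·Sd^0.57·e^(0.008·RH+0.085·T) = 5.65 μm/a
  r_corr = 2.394 + 5.65 = 8.044 μm/a
Power-law: D(5) = r_corr · 5^0.813
  D(5) = 8.044 × 5^0.813 = 8.044 × 3.701 = 29.77 μm
  Mass loss = 29.77 μm × 7.14 g/cm³ = 212.5 g·m⁻²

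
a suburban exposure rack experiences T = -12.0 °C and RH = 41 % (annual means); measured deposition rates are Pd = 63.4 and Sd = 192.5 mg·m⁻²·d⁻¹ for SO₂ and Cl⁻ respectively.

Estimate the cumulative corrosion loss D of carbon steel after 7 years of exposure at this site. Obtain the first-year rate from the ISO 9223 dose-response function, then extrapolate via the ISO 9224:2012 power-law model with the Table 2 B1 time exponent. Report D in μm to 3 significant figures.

carbon steel: temperature factor f = +0.150·(-22.0) = -3.3000
  SO₂ term: 1.77·63.4^0.52·exp(0.02·41-3.3000) = 1.282
  Sd branch = 0.102·Sd^0.62·e^(0.033·RH+0.04·T) = 6.369 μm/a
  sum: 1.282 + 6.369 → r_corr = 7.652 μm/a
Power-law: D(7) = r_corr · 7^0.523
  D(7) = 7.652 × 7^0.523 = 7.652 × 2.767 = 21.17 μm

D(7) = 21.2 μm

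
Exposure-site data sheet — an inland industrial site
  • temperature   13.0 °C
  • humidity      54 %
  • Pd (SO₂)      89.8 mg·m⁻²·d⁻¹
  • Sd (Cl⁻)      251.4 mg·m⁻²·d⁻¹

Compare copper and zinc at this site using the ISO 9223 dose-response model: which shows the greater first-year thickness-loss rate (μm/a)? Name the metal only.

zinc

copper: T>10 °C ⇒ hinge -0.080·(13.0−10) = -0.2400
  Pd branch = 0.0053·Pd^0.26·e^(0.059·RH+f) = 0.3248 μm/a
  Cl⁻ term: 0.01025·251.4^0.27·exp(0.036·54+0.049·13.0) = 0.6022
  sum: 0.3248 + 0.6022 → r_corr = 0.927 μm/a
zinc: T>10 °C ⇒ hinge -0.071·(13.0−10) = -0.2130
  SO₂ term: 0.0129·89.8^0.44·exp(0.046·54-0.2130) = 0.9043
  Cl⁻ term: 0.0175·251.4^0.57·exp(0.008·54+0.085·13.0) = 1.9
  r_corr = 0.9043 + 1.9 = 2.804 μm/a
Ordering by μm/a: zinc (2.8) > copper (0.927)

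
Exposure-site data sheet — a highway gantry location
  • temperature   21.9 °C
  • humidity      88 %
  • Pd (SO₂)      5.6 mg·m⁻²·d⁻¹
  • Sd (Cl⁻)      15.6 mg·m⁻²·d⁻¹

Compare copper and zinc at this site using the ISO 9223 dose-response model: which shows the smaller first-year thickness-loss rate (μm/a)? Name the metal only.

zinc

copper: f(T) = -0.080·(T−10) [T>10 °C] = -0.9520
  sulphur-dioxide contribution → 0.5757 μm/a
  chloride contribution → 1.495 μm/a
  ⇒ r_corr(copper) = 2.071 μm/a
zinc: f(T) = -0.071·(T−10) [T>10 °C] = -0.8449
  sulphur-dioxide contribution → 0.6775 μm/a
  chloride contribution → 1.09 μm/a
  total first-year rate 1.767 μm/a
Ordering by μm/a: copper (2.07) > zinc (1.77)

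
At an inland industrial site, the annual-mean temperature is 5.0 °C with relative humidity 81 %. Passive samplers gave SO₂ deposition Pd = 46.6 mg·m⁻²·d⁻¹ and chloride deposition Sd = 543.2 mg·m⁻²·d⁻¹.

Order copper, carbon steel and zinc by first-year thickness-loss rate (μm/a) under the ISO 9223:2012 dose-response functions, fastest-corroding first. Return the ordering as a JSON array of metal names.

["carbon steel", "zinc", "copper"]

copper: T≤10 °C ⇒ hinge +0.126·(5.0−10) = -0.6300
  Pd branch = 0.0053·Pd^0.26·e^(0.059·RH+f) = 0.9119 μm/a
  Cl⁻ term: 0.01025·543.2^0.27·exp(0.036·81+0.049·5.0) = 1.324
  r_corr = 0.9119 + 1.324 = 2.236 μm/a
carbon steel: temperature factor f = +0.150·(-5.0) = -0.7500
  Pd branch = 1.77·Pd^0.52·e^(0.02·RH+f) = 31.14 μm/a
  Sd branch = 0.102·Sd^0.62·e^(0.033·RH+0.04·T) = 89.54 μm/a
  r_corr = 31.14 + 89.54 = 120.7 μm/a
zinc: temperature factor f = +0.038·(-5.0) = -0.1900
  SO₂ term: 0.0129·46.6^0.44·exp(0.046·81-0.1900) = 2.401
  Sd branch = 0.0175·Sd^0.57·e^(0.008·RH+0.085·T) = 1.853 μm/a
  r_corr = 2.401 + 1.853 = 4.254 μm/a
Ordering by μm/a: carbon steel (121) > zinc (4.25) > copper (2.24)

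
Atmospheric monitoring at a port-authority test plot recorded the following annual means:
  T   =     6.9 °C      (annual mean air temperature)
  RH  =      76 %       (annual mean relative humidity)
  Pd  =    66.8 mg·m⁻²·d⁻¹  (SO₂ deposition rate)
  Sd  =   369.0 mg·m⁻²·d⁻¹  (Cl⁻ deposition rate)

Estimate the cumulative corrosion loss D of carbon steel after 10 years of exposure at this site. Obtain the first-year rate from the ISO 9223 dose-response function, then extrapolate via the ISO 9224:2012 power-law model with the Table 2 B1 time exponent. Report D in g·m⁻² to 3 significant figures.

carbon steel: f(T) = +0.150·(T−10) [T≤10 °C] = -0.4650
  SO₂ term: 1.77·66.8^0.52·exp(0.02·76-0.4650) = 45.19
  Sd branch = 0.102·Sd^0.62·e^(0.033·RH+0.04·T) = 64.45 μm/a
  sum: 45.19 + 64.45 → r_corr = 109.6 μm/a
ISO 9224: D(t) = r_corr · t^b with b = 0.523 (carbon steel, B1)
  D(10) = 109.6 × 10^0.523 = 109.6 × 3.334 = 365.6 μm
  Mass loss = 365.6 μm × 7.85 g/cm³ = 2870 g·m⁻²

D(10) = 2.87e+03 g·m⁻²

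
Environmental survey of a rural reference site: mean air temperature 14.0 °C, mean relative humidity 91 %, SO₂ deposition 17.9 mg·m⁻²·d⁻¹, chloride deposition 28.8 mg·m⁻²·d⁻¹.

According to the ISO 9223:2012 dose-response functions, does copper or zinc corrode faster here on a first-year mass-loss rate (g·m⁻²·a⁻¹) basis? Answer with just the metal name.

copper

copper: f(T) = -0.080·(T−10) [T>10 °C] = -0.3200
  Pd branch = 0.0053·Pd^0.26·e^(0.059·RH+f) = 1.749 μm/a
  Sd branch = 0.01025·Sd^0.27·e^(0.036·RH+0.049·T) = 1.335 μm/a
  r_corr = 1.749 + 1.335 = 3.084 μm/a
  mass loss = 3.084 μm/a × 8.96 g/cm³ = 27.63 g·m⁻²·a⁻¹
zinc: T>10 °C ⇒ hinge -0.071·(14.0−10) = -0.2840
  SO₂ term: 0.0129·17.9^0.44·exp(0.046·91-0.2840) = 2.272
  Sd branch = 0.0175·Sd^0.57·e^(0.008·RH+0.085·T) = 0.8089 μm/a
  r_corr = 2.272 + 0.8089 = 3.081 μm/a
  mass loss = 3.081 μm/a × 7.14 g/cm³ = 22 g·m⁻²·a⁻¹
Ordering by g·m⁻²·a⁻¹: copper (27.6) > zinc (22)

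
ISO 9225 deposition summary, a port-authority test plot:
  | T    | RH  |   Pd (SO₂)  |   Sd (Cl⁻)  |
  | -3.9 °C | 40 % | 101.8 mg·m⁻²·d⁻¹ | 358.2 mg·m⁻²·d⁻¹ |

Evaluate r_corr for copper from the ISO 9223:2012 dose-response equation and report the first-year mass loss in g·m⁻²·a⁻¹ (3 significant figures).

copper: temperature factor f = +0.126·(-13.9) = -1.7514
  Pd branch = 0.0053·Pd^0.26·e^(0.059·RH+f) = 0.0324 μm/a
  Sd branch = 0.01025·Sd^0.27·e^(0.036·RH+0.049·T) = 0.1749 μm/a
  r_corr = 0.0324 + 0.1749 = 0.2073 μm/a
Convert to mass loss: 0.2073 μm/a × 8.96 g/cm³ = 1.857 g·m⁻²·a⁻¹

r_corr = 1.86 g·m⁻²·a⁻¹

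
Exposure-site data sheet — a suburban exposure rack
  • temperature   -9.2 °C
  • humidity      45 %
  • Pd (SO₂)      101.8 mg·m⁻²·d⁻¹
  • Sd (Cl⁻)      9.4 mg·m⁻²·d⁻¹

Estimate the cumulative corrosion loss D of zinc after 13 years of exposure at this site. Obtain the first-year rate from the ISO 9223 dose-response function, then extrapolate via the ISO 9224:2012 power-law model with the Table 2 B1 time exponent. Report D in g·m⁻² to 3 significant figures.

D(13) = 24.0 g·m⁻²

zinc: f(T) = +0.038·(T−10) [T≤10 °C] = -0.7296
  Pd branch = 0.0129·Pd^0.44·e^(0.046·RH+f) = 0.3768 μm/a
  Sd branch = 0.0175·Sd^0.57·e^(0.008·RH+0.085·T) = 0.04116 μm/a
  r_corr = 0.3768 + 0.04116 = 0.418 μm/a
ISO 9224: D(t) = r_corr · t^b with b = 0.813 (zinc, B1)
  D(13) = 0.418 × 13^0.813 = 0.418 × 8.047 = 3.363 μm
  Mass loss = 3.363 μm × 7.14 g/cm³ = 24.01 g·m⁻²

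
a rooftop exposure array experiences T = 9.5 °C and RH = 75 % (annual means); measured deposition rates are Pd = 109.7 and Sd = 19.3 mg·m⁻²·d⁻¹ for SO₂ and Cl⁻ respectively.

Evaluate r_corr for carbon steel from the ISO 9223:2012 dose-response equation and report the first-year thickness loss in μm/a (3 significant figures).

r_corr = 95.8 μm/a

carbon steel: f(T) = +0.150·(T−10) [T≤10 °C] = -0.0750
  SO₂ term: 1.77·109.7^0.52·exp(0.02·75-0.0750) = 84.67
  Cl⁻ term: 0.102·19.3^0.62·exp(0.033·75+0.04·9.5) = 11.11
  sum: 84.67 + 11.11 → r_corr = 95.78 μm/a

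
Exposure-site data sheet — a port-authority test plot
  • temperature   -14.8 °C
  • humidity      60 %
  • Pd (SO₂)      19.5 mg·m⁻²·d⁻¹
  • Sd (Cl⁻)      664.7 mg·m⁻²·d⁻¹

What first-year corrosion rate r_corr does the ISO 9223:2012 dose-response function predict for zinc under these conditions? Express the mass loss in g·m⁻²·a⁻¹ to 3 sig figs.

zinc: temperature factor f = +0.038·(-24.8) = -0.9424
  Pd branch = 0.0129·Pd^0.44·e^(0.046·RH+f) = 0.2935 μm/a
  Sd branch = 0.0175·Sd^0.57·e^(0.008·RH+0.085·T) = 0.3266 μm/a
  sum: 0.2935 + 0.3266 → r_corr = 0.6201 μm/a
Convert to mass loss: 0.6201 μm/a × 7.14 g/cm³ = 4.428 g·m⁻²·a⁻¹

r_corr = 4.43 g·m⁻²·a⁻¹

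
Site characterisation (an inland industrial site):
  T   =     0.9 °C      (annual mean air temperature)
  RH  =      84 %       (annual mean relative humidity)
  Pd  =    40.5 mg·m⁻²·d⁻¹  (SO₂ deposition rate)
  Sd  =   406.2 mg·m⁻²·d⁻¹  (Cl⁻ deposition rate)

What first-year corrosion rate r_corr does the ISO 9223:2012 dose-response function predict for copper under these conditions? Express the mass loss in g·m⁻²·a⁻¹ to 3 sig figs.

copper: f(T) = +0.126·(T−10) [T≤10 °C] = -1.1466
  SO₂ term: 0.0053·40.5^0.26·exp(0.059·84-1.1466) = 0.6261
  Cl⁻ term: 0.01025·406.2^0.27·exp(0.036·84+0.049·0.9) = 1.116
  r_corr = 0.6261 + 1.116 = 1.742 μm/a
Convert to mass loss: 1.742 μm/a × 8.96 g/cm³ = 15.61 g·m⁻²·a⁻¹

r_corr = 15.6 g·m⁻²·a⁻¹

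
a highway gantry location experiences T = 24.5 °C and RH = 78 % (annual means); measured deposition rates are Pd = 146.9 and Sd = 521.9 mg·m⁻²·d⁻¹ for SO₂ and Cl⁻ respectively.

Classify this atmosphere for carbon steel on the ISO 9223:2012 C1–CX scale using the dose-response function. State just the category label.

carbon steel: temperature factor f = -0.054·(14.5) = -0.7830
  sulphur-dioxide contribution → 51.56 μm/a
  chloride contribution → 172.6 μm/a
  ⇒ r_corr(carbon steel) = 224.1 μm/a
Category bounds: 200…700 μm/a bracket r_corr ⇒ CX

CX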